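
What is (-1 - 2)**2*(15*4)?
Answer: 540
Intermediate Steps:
(-1 - 2)**2*(15*4) = (-3)**2*60 = 9*60 = 540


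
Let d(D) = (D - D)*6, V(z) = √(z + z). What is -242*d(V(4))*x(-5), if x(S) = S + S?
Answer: 0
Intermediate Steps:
V(z) = √2*√z (V(z) = √(2*z) = √2*√z)
x(S) = 2*S
d(D) = 0 (d(D) = 0*6 = 0)
-242*d(V(4))*x(-5) = -0*2*(-5) = -0*(-10) = -242*0 = 0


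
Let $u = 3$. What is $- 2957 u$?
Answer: $-8871$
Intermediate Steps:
$- 2957 u = \left(-2957\right) 3 = -8871$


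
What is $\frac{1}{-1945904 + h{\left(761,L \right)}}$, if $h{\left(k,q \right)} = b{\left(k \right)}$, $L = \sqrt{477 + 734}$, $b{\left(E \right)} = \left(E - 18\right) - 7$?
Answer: $- \frac{1}{1945168} \approx -5.1409 \cdot 10^{-7}$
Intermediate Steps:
$b{\left(E \right)} = -25 + E$ ($b{\left(E \right)} = \left(-18 + E\right) - 7 = -25 + E$)
$L = \sqrt{1211} \approx 34.799$
$h{\left(k,q \right)} = -25 + k$
$\frac{1}{-1945904 + h{\left(761,L \right)}} = \frac{1}{-1945904 + \left(-25 + 761\right)} = \frac{1}{-1945904 + 736} = \frac{1}{-1945168} = - \frac{1}{1945168}$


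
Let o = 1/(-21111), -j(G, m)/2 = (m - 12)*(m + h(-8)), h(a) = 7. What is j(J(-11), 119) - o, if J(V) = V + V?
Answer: -569237003/21111 ≈ -26964.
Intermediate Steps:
J(V) = 2*V
j(G, m) = -2*(-12 + m)*(7 + m) (j(G, m) = -2*(m - 12)*(m + 7) = -2*(-12 + m)*(7 + m))
o = -1/21111 ≈ -4.7369e-5
j(J(-11), 119) - o = (168 - 2*119² + 10*119) - 1*(-1/21111) = (168 - 2*14161 + 1190) + 1/21111 = (168 - 28322 + 1190) + 1/21111 = -26964 + 1/21111 = -569237003/21111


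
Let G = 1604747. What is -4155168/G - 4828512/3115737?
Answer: -6898316941760/1666656534513 ≈ -4.1390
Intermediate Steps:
-4155168/G - 4828512/3115737 = -4155168/1604747 - 4828512/3115737 = -4155168*1/1604747 - 4828512*1/3115737 = -4155168/1604747 - 1609504/1038579 = -6898316941760/1666656534513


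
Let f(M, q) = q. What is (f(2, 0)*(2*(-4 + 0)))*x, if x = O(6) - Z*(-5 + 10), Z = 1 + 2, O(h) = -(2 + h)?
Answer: 0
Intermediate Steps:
O(h) = -2 - h
Z = 3
x = -23 (x = (-2 - 1*6) - 3*(-5 + 10) = (-2 - 6) - 3*5 = -8 - 1*15 = -8 - 15 = -23)
(f(2, 0)*(2*(-4 + 0)))*x = (0*(2*(-4 + 0)))*(-23) = (0*(2*(-4)))*(-23) = (0*(-8))*(-23) = 0*(-23) = 0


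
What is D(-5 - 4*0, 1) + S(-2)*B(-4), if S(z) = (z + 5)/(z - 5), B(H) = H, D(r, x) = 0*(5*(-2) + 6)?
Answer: 12/7 ≈ 1.7143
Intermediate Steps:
D(r, x) = 0 (D(r, x) = 0*(-10 + 6) = 0*(-4) = 0)
S(z) = (5 + z)/(-5 + z)
D(-5 - 4*0, 1) + S(-2)*B(-4) = 0 + ((5 - 2)/(-5 - 2))*(-4) = 0 + (3/(-7))*(-4) = 0 - ⅐*3*(-4) = 0 - 3/7*(-4) = 0 + 12/7 = 12/7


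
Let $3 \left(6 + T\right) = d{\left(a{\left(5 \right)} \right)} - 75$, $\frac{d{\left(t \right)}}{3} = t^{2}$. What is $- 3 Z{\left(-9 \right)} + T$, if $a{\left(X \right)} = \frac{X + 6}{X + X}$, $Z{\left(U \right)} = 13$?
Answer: $- \frac{6879}{100} \approx -68.79$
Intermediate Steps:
$a{\left(X \right)} = \frac{6 + X}{2 X}$
$d{\left(t \right)} = 3 t^{2}$
$T = - \frac{2979}{100}$ ($T = -6 + \frac{3 \left(\frac{6 + 5}{2 \cdot 5}\right)^{2} - 75}{3} = -6 + \frac{3 \left(\frac{1}{2} \cdot \frac{1}{5} \cdot 11\right)^{2} - 75}{3} = -6 + \frac{3 \left(\frac{11}{10}\right)^{2} - 75}{3} = -6 + \frac{3 \cdot \frac{121}{100} - 75}{3} = -6 + \frac{\frac{363}{100} - 75}{3} = -6 + \frac{1}{3} \left(- \frac{7137}{100}\right) = -6 - \frac{2379}{100} = - \frac{2979}{100} \approx -29.79$)
$- 3 Z{\left(-9 \right)} + T = \left(-3\right) 13 - \frac{2979}{100} = -39 - \frac{2979}{100} = - \frac{6879}{100}$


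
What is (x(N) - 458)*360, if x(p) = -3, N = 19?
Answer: -165960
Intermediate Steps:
(x(N) - 458)*360 = (-3 - 458)*360 = -461*360 = -165960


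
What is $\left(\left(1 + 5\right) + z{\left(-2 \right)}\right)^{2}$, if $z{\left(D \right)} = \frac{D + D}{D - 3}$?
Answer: $\frac{1156}{25} \approx 46.24$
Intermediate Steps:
$z{\left(D \right)} = \frac{2 D}{-3 + D}$
$\left(\left(1 + 5\right) + z{\left(-2 \right)}\right)^{2} = \left(\left(1 + 5\right) + 2 \left(-2\right) \frac{1}{-3 - 2}\right)^{2} = \left(6 + 2 \left(-2\right) \frac{1}{-5}\right)^{2} = \left(6 + 2 \left(-2\right) \left(- \frac{1}{5}\right)\right)^{2} = \left(6 + \frac{4}{5}\right)^{2} = \left(\frac{34}{5}\right)^{2} = \frac{1156}{25}$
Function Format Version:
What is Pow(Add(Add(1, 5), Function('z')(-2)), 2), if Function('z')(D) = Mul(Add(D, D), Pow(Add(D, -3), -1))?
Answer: Rational(1156, 25) ≈ 46.240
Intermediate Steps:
Function('z')(D) = Mul(2, D, Pow(Add(-3, D), -1)) (Function('z')(D) = Mul(Mul(2, D), Pow(Add(-3, D), -1)) = Mul(2, D, Pow(Add(-3, D), -1)))
Pow(Add(Add(1, 5), Function('z')(-2)), 2) = Pow(Add(Add(1, 5), Mul(2, -2, Pow(Add(-3, -2), -1))), 2) = Pow(Add(6, Mul(2, -2, Pow(-5, -1))), 2) = Pow(Add(6, Mul(2, -2, Rational(-1, 5))), 2) = Pow(Add(6, Rational(4, 5)), 2) = Pow(Rational(34, 5), 2) = Rational(1156, 25)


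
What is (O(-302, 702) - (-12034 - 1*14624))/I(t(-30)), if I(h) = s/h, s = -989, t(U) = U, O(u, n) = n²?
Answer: 15583860/989 ≈ 15757.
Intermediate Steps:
I(h) = -989/h
(O(-302, 702) - (-12034 - 1*14624))/I(t(-30)) = (702² - (-12034 - 1*14624))/((-989/(-30))) = (492804 - (-12034 - 14624))/((-989*(-1/30))) = (492804 - 1*(-26658))/(989/30) = (492804 + 26658)*(30/989) = 519462*(30/989) = 15583860/989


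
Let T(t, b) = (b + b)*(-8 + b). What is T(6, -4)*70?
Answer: 6720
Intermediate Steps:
T(t, b) = 2*b*(-8 + b) (T(t, b) = (2*b)*(-8 + b) = 2*b*(-8 + b))
T(6, -4)*70 = (2*(-4)*(-8 - 4))*70 = (2*(-4)*(-12))*70 = 96*70 = 6720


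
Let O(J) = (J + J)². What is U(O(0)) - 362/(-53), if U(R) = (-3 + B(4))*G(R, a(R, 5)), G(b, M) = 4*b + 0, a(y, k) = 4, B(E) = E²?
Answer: 362/53 ≈ 6.8302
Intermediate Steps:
O(J) = 4*J² (O(J) = (2*J)² = 4*J²)
G(b, M) = 4*b
U(R) = 52*R (U(R) = (-3 + 4²)*(4*R) = (-3 + 16)*(4*R) = 13*(4*R) = 52*R)
U(O(0)) - 362/(-53) = 52*(4*0²) - 362/(-53) = 52*(4*0) - 362*(-1/53) = 52*0 + 362/53 = 0 + 362/53 = 362/53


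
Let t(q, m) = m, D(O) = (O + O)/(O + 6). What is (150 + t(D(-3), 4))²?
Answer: 23716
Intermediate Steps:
D(O) = 2*O/(6 + O) (D(O) = (2*O)/(6 + O) = 2*O/(6 + O))
(150 + t(D(-3), 4))² = (150 + 4)² = 154² = 23716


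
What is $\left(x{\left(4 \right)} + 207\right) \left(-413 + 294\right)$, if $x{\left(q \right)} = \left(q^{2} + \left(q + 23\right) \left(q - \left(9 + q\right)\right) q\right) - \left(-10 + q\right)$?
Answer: $88417$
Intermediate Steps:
$x{\left(q \right)} = 10 + q^{2} - q + q \left(-207 - 9 q\right)$ ($x{\left(q \right)} = \left(q^{2} + \left(23 + q\right) \left(-9\right) q\right) - \left(-10 + q\right) = \left(q^{2} + \left(-207 - 9 q\right) q\right) - \left(-10 + q\right) = \left(q^{2} + q \left(-207 - 9 q\right)\right) - \left(-10 + q\right) = 10 + q^{2} - q + q \left(-207 - 9 q\right)$)
$\left(x{\left(4 \right)} + 207\right) \left(-413 + 294\right) = \left(\left(10 - 832 - 8 \cdot 4^{2}\right) + 207\right) \left(-413 + 294\right) = \left(\left(10 - 832 - 128\right) + 207\right) \left(-119\right) = \left(-950 + 207\right) \left(-119\right) = \left(-743\right) \left(-119\right) = 88417$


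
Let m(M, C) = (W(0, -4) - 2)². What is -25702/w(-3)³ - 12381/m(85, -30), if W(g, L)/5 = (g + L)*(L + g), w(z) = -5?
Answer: 51607781/253500 ≈ 203.58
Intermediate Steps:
W(g, L) = 5*(L + g)² (W(g, L) = 5*((g + L)*(L + g)) = 5*((L + g)*(L + g)) = 5*(L + g)²)
m(M, C) = 6084 (m(M, C) = (5*(-4 + 0)² - 2)² = (5*(-4)² - 2)² = (5*16 - 2)² = (80 - 2)² = 78² = 6084)
-25702/w(-3)³ - 12381/m(85, -30) = -25702/((-5)³) - 12381/6084 = -25702/(-125) - 12381*1/6084 = -25702*(-1/125) - 4127/2028 = 25702/125 - 4127/2028 = 51607781/253500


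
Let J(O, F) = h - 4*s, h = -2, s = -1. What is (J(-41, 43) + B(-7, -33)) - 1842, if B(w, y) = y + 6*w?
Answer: -1915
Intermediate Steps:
J(O, F) = 2 (J(O, F) = -2 - 4*(-1) = -2 + 4 = 2)
(J(-41, 43) + B(-7, -33)) - 1842 = (2 + (-33 + 6*(-7))) - 1842 = (2 + (-33 - 42)) - 1842 = (2 - 75) - 1842 = -73 - 1842 = -1915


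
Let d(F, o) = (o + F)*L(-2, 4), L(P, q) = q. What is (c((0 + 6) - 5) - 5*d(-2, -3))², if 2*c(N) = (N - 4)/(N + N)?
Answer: 157609/16 ≈ 9850.6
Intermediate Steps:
d(F, o) = 4*F + 4*o (d(F, o) = (o + F)*4 = (F + o)*4 = 4*F + 4*o)
c(N) = (-4 + N)/(4*N) (c(N) = ((N - 4)/(N + N))/2 = ((-4 + N)/((2*N)))/2 = ((-4 + N)*(1/(2*N)))/2 = ((-4 + N)/(2*N))/2 = (-4 + N)/(4*N))
(c((0 + 6) - 5) - 5*d(-2, -3))² = ((-4 + ((0 + 6) - 5))/(4*((0 + 6) - 5)) - 5*(4*(-2) + 4*(-3)))² = ((-4 + (6 - 5))/(4*(6 - 5)) - 5*(-8 - 12))² = ((¼)*(-4 + 1)/1 - 5*(-20))² = ((¼)*1*(-3) + 100)² = (-¾ + 100)² = (397/4)² = 157609/16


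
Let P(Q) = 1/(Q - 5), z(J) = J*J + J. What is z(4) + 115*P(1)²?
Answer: 435/16 ≈ 27.188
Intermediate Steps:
z(J) = J + J² (z(J) = J² + J = J + J²)
P(Q) = 1/(-5 + Q)
z(4) + 115*P(1)² = 4*(1 + 4) + 115*(1/(-5 + 1))² = 4*5 + 115*(1/(-4))² = 20 + 115*(-¼)² = 20 + 115*(1/16) = 20 + 115/16 = 435/16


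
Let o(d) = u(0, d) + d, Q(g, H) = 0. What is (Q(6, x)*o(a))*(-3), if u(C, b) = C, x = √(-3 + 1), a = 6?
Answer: 0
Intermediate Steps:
x = I*√2 (x = √(-2) = I*√2 ≈ 1.4142*I)
o(d) = d (o(d) = 0 + d = d)
(Q(6, x)*o(a))*(-3) = (0*6)*(-3) = 0*(-3) = 0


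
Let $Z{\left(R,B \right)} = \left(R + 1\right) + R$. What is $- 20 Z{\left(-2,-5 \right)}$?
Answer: $60$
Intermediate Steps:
$Z{\left(R,B \right)} = 1 + 2 R$ ($Z{\left(R,B \right)} = \left(1 + R\right) + R = 1 + 2 R$)
$- 20 Z{\left(-2,-5 \right)} = - 20 \left(1 + 2 \left(-2\right)\right) = - 20 \left(1 - 4\right) = \left(-20\right) \left(-3\right) = 60$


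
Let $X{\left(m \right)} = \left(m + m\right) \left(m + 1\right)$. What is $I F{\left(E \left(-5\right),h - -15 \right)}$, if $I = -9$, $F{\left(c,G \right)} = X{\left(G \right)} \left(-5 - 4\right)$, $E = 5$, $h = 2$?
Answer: $49572$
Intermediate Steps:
$X{\left(m \right)} = 2 m \left(1 + m\right)$
$F{\left(c,G \right)} = - 18 G \left(1 + G\right)$ ($F{\left(c,G \right)} = 2 G \left(1 + G\right) \left(-5 - 4\right) = 2 G \left(1 + G\right) \left(-9\right) = - 18 G \left(1 + G\right)$)
$I F{\left(E \left(-5\right),h - -15 \right)} = - 9 \left(- 18 \left(2 - -15\right) \left(1 + \left(2 - -15\right)\right)\right) = - 9 \left(- 18 \left(2 + 15\right) \left(1 + \left(2 + 15\right)\right)\right) = - 9 \left(\left(-18\right) 17 \left(1 + 17\right)\right) = - 9 \left(\left(-18\right) 17 \cdot 18\right) = \left(-9\right) \left(-5508\right) = 49572$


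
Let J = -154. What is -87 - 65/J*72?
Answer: -4359/77 ≈ -56.610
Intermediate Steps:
-87 - 65/J*72 = -87 - 65/(-154)*72 = -87 - 65*(-1/154)*72 = -87 + (65/154)*72 = -87 + 2340/77 = -4359/77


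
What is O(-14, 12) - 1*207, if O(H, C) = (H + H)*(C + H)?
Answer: -151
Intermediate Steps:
O(H, C) = 2*H*(C + H) (O(H, C) = (2*H)*(C + H) = 2*H*(C + H))
O(-14, 12) - 1*207 = 2*(-14)*(12 - 14) - 1*207 = 2*(-14)*(-2) - 207 = 56 - 207 = -151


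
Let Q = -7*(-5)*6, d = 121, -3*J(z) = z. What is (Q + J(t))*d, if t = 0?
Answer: 25410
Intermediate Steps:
J(z) = -z/3
Q = 210 (Q = 35*6 = 210)
(Q + J(t))*d = (210 - ⅓*0)*121 = (210 + 0)*121 = 210*121 = 25410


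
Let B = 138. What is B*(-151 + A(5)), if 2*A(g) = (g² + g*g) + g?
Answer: -17043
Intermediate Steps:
A(g) = g² + g/2 (A(g) = ((g² + g*g) + g)/2 = ((g² + g²) + g)/2 = (2*g² + g)/2 = (g + 2*g²)/2 = g² + g/2)
B*(-151 + A(5)) = 138*(-151 + 5*(½ + 5)) = 138*(-151 + 5*(11/2)) = 138*(-151 + 55/2) = 138*(-247/2) = -17043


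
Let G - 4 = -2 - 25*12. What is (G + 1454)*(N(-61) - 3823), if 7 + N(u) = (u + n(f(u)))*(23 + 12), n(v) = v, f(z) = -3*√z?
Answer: -6895540 - 121380*I*√61 ≈ -6.8955e+6 - 9.4801e+5*I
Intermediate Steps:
G = -298 (G = 4 + (-2 - 25*12) = 4 + (-2 - 300) = 4 - 302 = -298)
N(u) = -7 - 105*√u + 35*u (N(u) = -7 + (u - 3*√u)*(23 + 12) = -7 + (u - 3*√u)*35 = -7 + (-105*√u + 35*u) = -7 - 105*√u + 35*u)
(G + 1454)*(N(-61) - 3823) = (-298 + 1454)*((-7 - 105*I*√61 + 35*(-61)) - 3823) = 1156*((-7 - 105*I*√61 - 2135) - 3823) = 1156*((-2142 - 105*I*√61) - 3823) = 1156*(-5965 - 105*I*√61) = -6895540 - 121380*I*√61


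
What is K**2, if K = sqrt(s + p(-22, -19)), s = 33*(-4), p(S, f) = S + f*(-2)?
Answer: -116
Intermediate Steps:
p(S, f) = S - 2*f
s = -132
K = 2*I*sqrt(29) (K = sqrt(-132 + (-22 - 2*(-19))) = sqrt(-132 + (-22 + 38)) = sqrt(-132 + 16) = sqrt(-116) = 2*I*sqrt(29) ≈ 10.77*I)
K**2 = (2*I*sqrt(29))**2 = -116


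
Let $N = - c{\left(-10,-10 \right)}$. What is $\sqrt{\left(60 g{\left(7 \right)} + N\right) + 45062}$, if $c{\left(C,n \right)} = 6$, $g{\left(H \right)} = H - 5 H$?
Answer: $4 \sqrt{2711} \approx 208.27$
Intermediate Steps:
$g{\left(H \right)} = - 4 H$
$N = -6$ ($N = \left(-1\right) 6 = -6$)
$\sqrt{\left(60 g{\left(7 \right)} + N\right) + 45062} = \sqrt{\left(60 \left(\left(-4\right) 7\right) - 6\right) + 45062} = \sqrt{\left(60 \left(-28\right) - 6\right) + 45062} = \sqrt{\left(-1680 - 6\right) + 45062} = \sqrt{-1686 + 45062} = \sqrt{43376} = 4 \sqrt{2711}$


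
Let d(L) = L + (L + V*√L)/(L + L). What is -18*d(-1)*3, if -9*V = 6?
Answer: 27 - 18*I ≈ 27.0 - 18.0*I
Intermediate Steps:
V = -⅔ (V = -⅑*6 = -⅔ ≈ -0.66667)
d(L) = L + (L - 2*√L/3)/(2*L) (d(L) = L + (L - 2*√L/3)/(L + L) = L + (L - 2*√L/3)/((2*L)) = L + (L - 2*√L/3)*(1/(2*L)) = L + (L - 2*√L/3)/(2*L))
-18*d(-1)*3 = -18*(½ - 1 - (-1)*I/3)*3 = -18*(½ - 1 + I/3)*3 = -18*(-½ + I/3)*3 = (9 - 6*I)*3 = 27 - 18*I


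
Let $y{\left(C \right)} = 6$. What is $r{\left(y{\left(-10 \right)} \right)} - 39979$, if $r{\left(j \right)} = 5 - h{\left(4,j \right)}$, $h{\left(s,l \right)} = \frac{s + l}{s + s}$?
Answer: $- \frac{159901}{4} \approx -39975.0$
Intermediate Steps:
$h{\left(s,l \right)} = \frac{l + s}{2 s}$
$r{\left(j \right)} = \frac{9}{2} - \frac{j}{8}$ ($r{\left(j \right)} = 5 - \frac{j + 4}{2 \cdot 4} = 5 - \frac{1}{2} \cdot \frac{1}{4} \left(4 + j\right) = 5 - \left(\frac{1}{2} + \frac{j}{8}\right) = \frac{9}{2} - \frac{j}{8}$)
$r{\left(y{\left(-10 \right)} \right)} - 39979 = \left(\frac{9}{2} - \frac{3}{4}\right) - 39979 = \frac{15}{4} - 39979 = - \frac{159901}{4}$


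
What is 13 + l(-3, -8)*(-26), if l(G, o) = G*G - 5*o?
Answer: -1261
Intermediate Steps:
l(G, o) = G² - 5*o
13 + l(-3, -8)*(-26) = 13 + ((-3)² - 5*(-8))*(-26) = 13 + (9 + 40)*(-26) = 13 + 49*(-26) = 13 - 1274 = -1261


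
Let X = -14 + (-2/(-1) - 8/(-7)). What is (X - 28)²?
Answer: 73984/49 ≈ 1509.9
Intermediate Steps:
X = -76/7 (X = -14 + (-2*(-1) - 8*(-⅐)) = -14 + (2 + 8/7) = -14 + 22/7 = -76/7 ≈ -10.857)
(X - 28)² = (-76/7 - 28)² = (-272/7)² = 73984/49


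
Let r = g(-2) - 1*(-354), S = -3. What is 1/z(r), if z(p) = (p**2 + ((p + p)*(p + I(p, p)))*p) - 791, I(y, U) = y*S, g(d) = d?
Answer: -1/174333719 ≈ -5.7361e-9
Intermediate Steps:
I(y, U) = -3*y (I(y, U) = y*(-3) = -3*y)
r = 352 (r = -2 - 1*(-354) = -2 + 354 = 352)
z(p) = -791 + p**2 - 4*p**3 (z(p) = (p**2 + ((p + p)*(p - 3*p))*p) - 791 = (p**2 + ((2*p)*(-2*p))*p) - 791 = (p**2 + (-4*p**2)*p) - 791 = (p**2 - 4*p**3) - 791 = -791 + p**2 - 4*p**3)
1/z(r) = 1/(-791 + 352**2 - 4*352**3) = 1/(-791 + 123904 - 4*43614208) = 1/(-791 + 123904 - 174456832) = 1/(-174333719) = -1/174333719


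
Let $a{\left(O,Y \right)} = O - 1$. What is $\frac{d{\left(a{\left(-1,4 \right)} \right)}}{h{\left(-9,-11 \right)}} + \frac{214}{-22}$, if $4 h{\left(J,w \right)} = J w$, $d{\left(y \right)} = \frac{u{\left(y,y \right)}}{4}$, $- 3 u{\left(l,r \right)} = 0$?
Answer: $- \frac{107}{11} \approx -9.7273$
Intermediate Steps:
$u{\left(l,r \right)} = 0$ ($u{\left(l,r \right)} = \left(- \frac{1}{3}\right) 0 = 0$)
$a{\left(O,Y \right)} = -1 + O$
$d{\left(y \right)} = 0$ ($d{\left(y \right)} = \frac{0}{4} = 0 \cdot \frac{1}{4} = 0$)
$h{\left(J,w \right)} = \frac{J w}{4}$
$\frac{d{\left(a{\left(-1,4 \right)} \right)}}{h{\left(-9,-11 \right)}} + \frac{214}{-22} = \frac{0}{\frac{1}{4} \left(-9\right) \left(-11\right)} + \frac{214}{-22} = \frac{0}{\frac{99}{4}} + 214 \left(- \frac{1}{22}\right) = 0 \cdot \frac{4}{99} - \frac{107}{11} = 0 - \frac{107}{11} = - \frac{107}{11}$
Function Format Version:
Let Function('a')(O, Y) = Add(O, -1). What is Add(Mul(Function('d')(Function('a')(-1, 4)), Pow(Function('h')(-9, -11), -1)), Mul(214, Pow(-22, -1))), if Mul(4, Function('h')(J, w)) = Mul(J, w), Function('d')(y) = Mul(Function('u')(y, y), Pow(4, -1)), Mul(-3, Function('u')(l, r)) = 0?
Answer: Rational(-107, 11) ≈ -9.7273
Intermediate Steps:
Function('u')(l, r) = 0 (Function('u')(l, r) = Mul(Rational(-1, 3), 0) = 0)
Function('a')(O, Y) = Add(-1, O)
Function('d')(y) = 0 (Function('d')(y) = Mul(0, Pow(4, -1)) = Mul(0, Rational(1, 4)) = 0)
Function('h')(J, w) = Mul(Rational(1, 4), J, w) (Function('h')(J, w) = Mul(Rational(1, 4), Mul(J, w)) = Mul(Rational(1, 4), J, w))
Add(Mul(Function('d')(Function('a')(-1, 4)), Pow(Function('h')(-9, -11), -1)), Mul(214, Pow(-22, -1))) = Add(Mul(0, Pow(Mul(Rational(1, 4), -9, -11), -1)), Mul(214, Pow(-22, -1))) = Add(Mul(0, Pow(Rational(99, 4), -1)), Mul(214, Rational(-1, 22))) = Add(Mul(0, Rational(4, 99)), Rational(-107, 11)) = Add(0, Rational(-107, 11)) = Rational(-107, 11)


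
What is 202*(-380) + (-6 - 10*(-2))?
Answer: -76746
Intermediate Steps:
202*(-380) + (-6 - 10*(-2)) = -76760 + (-6 + 20) = -76760 + 14 = -76746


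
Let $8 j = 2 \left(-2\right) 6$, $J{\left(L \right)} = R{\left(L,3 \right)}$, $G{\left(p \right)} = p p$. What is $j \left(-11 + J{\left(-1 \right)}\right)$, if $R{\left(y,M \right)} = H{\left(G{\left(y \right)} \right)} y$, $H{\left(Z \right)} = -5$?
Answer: $18$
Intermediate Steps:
$G{\left(p \right)} = p^{2}$
$R{\left(y,M \right)} = - 5 y$
$J{\left(L \right)} = - 5 L$
$j = -3$ ($j = \frac{2 \left(-2\right) 6}{8} = \frac{\left(-4\right) 6}{8} = \frac{1}{8} \left(-24\right) = -3$)
$j \left(-11 + J{\left(-1 \right)}\right) = - 3 \left(-11 - -5\right) = - 3 \left(-11 + 5\right) = \left(-3\right) \left(-6\right) = 18$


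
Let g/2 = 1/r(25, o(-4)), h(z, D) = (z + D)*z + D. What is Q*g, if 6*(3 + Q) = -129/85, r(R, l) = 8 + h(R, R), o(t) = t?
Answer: -553/109055 ≈ -0.0050708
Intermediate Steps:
h(z, D) = D + z*(D + z) (h(z, D) = (D + z)*z + D = z*(D + z) + D = D + z*(D + z))
r(R, l) = 8 + R + 2*R**2 (r(R, l) = 8 + (R + R**2 + R*R) = 8 + (R + R**2 + R**2) = 8 + (R + 2*R**2) = 8 + R + 2*R**2)
g = 2/1283 (g = 2/(8 + 25 + 2*25**2) = 2/(8 + 25 + 2*625) = 2/(8 + 25 + 1250) = 2/1283 ≈ 0.0015588)
Q = -553/170 (Q = -3 + (-129/85)/6 = -3 + (-129*1/85)/6 = -3 + (1/6)*(-129/85) = -3 - 43/170 = -553/170 ≈ -3.2529)
Q*g = -553/170*2/1283 = -553/109055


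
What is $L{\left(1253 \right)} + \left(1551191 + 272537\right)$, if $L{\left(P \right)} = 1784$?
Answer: $1825512$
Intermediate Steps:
$L{\left(1253 \right)} + \left(1551191 + 272537\right) = 1784 + \left(1551191 + 272537\right) = 1784 + 1823728 = 1825512$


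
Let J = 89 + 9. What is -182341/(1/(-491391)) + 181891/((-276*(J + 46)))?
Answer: 3561091267117373/39744 ≈ 8.9601e+10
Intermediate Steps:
J = 98
-182341/(1/(-491391)) + 181891/((-276*(J + 46))) = -182341/(1/(-491391)) + 181891/((-276*(98 + 46))) = -182341/(-1/491391) + 181891/((-276*144)) = -182341*(-491391) + 181891/(-39744) = 89600726331 + 181891*(-1/39744) = 89600726331 - 181891/39744 = 3561091267117373/39744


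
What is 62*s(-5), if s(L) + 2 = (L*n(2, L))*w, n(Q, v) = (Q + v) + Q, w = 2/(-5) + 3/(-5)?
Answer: -434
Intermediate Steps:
w = -1 (w = 2*(-⅕) + 3*(-⅕) = -⅖ - ⅗ = -1)
n(Q, v) = v + 2*Q
s(L) = -2 - L*(4 + L) (s(L) = -2 + (L*(L + 2*2))*(-1) = -2 + (L*(L + 4))*(-1) = -2 + (L*(4 + L))*(-1) = -2 - L*(4 + L))
62*s(-5) = 62*(-2 - 1*(-5)*(4 - 5)) = 62*(-2 - 1*(-5)*(-1)) = 62*(-2 - 5) = 62*(-7) = -434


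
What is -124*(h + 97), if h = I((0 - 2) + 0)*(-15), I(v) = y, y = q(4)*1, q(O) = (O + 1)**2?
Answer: 34472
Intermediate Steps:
q(O) = (1 + O)**2
y = 25 (y = (1 + 4)**2*1 = 5**2*1 = 25*1 = 25)
I(v) = 25
h = -375 (h = 25*(-15) = -375)
-124*(h + 97) = -124*(-375 + 97) = -124*(-278) = 34472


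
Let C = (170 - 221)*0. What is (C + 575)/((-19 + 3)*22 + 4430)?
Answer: 575/4078 ≈ 0.14100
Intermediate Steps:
C = 0 (C = -51*0 = 0)
(C + 575)/((-19 + 3)*22 + 4430) = (0 + 575)/((-19 + 3)*22 + 4430) = 575/(-16*22 + 4430) = 575/(-352 + 4430) = 575/4078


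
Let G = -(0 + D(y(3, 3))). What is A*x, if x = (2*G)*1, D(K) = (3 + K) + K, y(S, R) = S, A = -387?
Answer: 6966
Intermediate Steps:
D(K) = 3 + 2*K
G = -9 (G = -(0 + (3 + 2*3)) = -(0 + (3 + 6)) = -(0 + 9) = -1*9 = -9)
x = -18 (x = (2*(-9))*1 = -18*1 = -18)
A*x = -387*(-18) = 6966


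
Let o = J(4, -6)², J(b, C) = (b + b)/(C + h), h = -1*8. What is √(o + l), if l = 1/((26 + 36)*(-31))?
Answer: √61406/434 ≈ 0.57097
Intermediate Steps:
h = -8
J(b, C) = 2*b/(-8 + C) (J(b, C) = (b + b)/(C - 8) = (2*b)/(-8 + C) = 2*b/(-8 + C))
l = -1/1922 (l = 1/(62*(-31)) = 1/(-1922) = -1/1922 ≈ -0.00052029)
o = 16/49 (o = (2*4/(-8 - 6))² = (2*4/(-14))² = (2*4*(-1/14))² = (-4/7)² = 16/49 ≈ 0.32653)
√(o + l) = √(16/49 - 1/1922) = √(30703/94178) = √61406/434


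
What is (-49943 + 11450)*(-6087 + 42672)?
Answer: -1408266405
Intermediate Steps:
(-49943 + 11450)*(-6087 + 42672) = -38493*36585 = -1408266405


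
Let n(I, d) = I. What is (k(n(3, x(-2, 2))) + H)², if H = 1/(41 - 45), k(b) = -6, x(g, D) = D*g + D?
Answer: 625/16 ≈ 39.063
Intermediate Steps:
x(g, D) = D + D*g
H = -¼ (H = 1/(-4) = -¼ ≈ -0.25000)
(k(n(3, x(-2, 2))) + H)² = (-6 - ¼)² = (-25/4)² = 625/16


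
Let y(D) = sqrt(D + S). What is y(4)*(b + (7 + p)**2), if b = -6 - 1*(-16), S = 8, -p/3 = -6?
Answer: 1270*sqrt(3) ≈ 2199.7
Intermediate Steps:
p = 18 (p = -3*(-6) = 18)
b = 10 (b = -6 + 16 = 10)
y(D) = sqrt(8 + D) (y(D) = sqrt(D + 8) = sqrt(8 + D))
y(4)*(b + (7 + p)**2) = sqrt(8 + 4)*(10 + (7 + 18)**2) = sqrt(12)*(10 + 25**2) = (2*sqrt(3))*(10 + 625) = (2*sqrt(3))*635 = 1270*sqrt(3)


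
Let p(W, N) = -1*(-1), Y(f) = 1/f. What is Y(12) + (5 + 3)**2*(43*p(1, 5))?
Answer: 33025/12 ≈ 2752.1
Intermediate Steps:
p(W, N) = 1
Y(12) + (5 + 3)**2*(43*p(1, 5)) = 1/12 + (5 + 3)**2*(43*1) = 1/12 + 8**2*43 = 1/12 + 64*43 = 1/12 + 2752 = 33025/12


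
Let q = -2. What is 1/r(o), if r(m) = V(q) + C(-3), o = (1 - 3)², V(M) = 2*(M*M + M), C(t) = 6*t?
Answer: -1/14 ≈ -0.071429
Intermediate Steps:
V(M) = 2*M + 2*M² (V(M) = 2*(M² + M) = 2*(M + M²) = 2*M + 2*M²)
o = 4 (o = (-2)² = 4)
r(m) = -14 (r(m) = 2*(-2)*(1 - 2) + 6*(-3) = 2*(-2)*(-1) - 18 = 4 - 18 = -14)
1/r(o) = 1/(-14) = -1/14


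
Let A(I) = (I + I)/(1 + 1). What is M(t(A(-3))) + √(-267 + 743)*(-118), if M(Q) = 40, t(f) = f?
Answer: 40 - 236*√119 ≈ -2534.5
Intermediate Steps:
A(I) = I (A(I) = (2*I)/2 = (2*I)*(½) = I)
M(t(A(-3))) + √(-267 + 743)*(-118) = 40 + √(-267 + 743)*(-118) = 40 + √476*(-118) = 40 + (2*√119)*(-118) = 40 - 236*√119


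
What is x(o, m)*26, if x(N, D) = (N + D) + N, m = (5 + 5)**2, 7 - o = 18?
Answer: 2028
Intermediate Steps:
o = -11 (o = 7 - 1*18 = 7 - 18 = -11)
m = 100 (m = 10**2 = 100)
x(N, D) = D + 2*N (x(N, D) = (D + N) + N = D + 2*N)
x(o, m)*26 = (100 + 2*(-11))*26 = (100 - 22)*26 = 78*26 = 2028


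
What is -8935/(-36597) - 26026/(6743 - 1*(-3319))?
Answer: -11058584/4721013 ≈ -2.3424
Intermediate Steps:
-8935/(-36597) - 26026/(6743 - 1*(-3319)) = -8935*(-1/36597) - 26026/(6743 + 3319) = 8935/36597 - 26026/10062 = 8935/36597 - 26026*1/10062 = 8935/36597 - 1001/387 = -11058584/4721013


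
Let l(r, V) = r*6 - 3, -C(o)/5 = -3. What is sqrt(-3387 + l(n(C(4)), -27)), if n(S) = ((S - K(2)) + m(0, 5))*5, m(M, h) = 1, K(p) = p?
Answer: 3*I*sqrt(330) ≈ 54.498*I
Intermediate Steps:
C(o) = 15 (C(o) = -5*(-3) = 15)
n(S) = -5 + 5*S (n(S) = ((S - 1*2) + 1)*5 = ((S - 2) + 1)*5 = ((-2 + S) + 1)*5 = (-1 + S)*5 = -5 + 5*S)
l(r, V) = -3 + 6*r (l(r, V) = 6*r - 3 = -3 + 6*r)
sqrt(-3387 + l(n(C(4)), -27)) = sqrt(-3387 + (-3 + 6*(-5 + 5*15))) = sqrt(-3387 + (-3 + 6*(-5 + 75))) = sqrt(-3387 + (-3 + 6*70)) = sqrt(-3387 + (-3 + 420)) = sqrt(-3387 + 417) = sqrt(-2970) = 3*I*sqrt(330)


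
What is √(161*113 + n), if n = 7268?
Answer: 3*√2829 ≈ 159.56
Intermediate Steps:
√(161*113 + n) = √(161*113 + 7268) = √(18193 + 7268) = √25461 = 3*√2829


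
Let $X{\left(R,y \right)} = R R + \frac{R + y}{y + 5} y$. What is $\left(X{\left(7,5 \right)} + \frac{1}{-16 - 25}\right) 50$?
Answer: $\frac{112700}{41} \approx 2748.8$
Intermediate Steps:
$X{\left(R,y \right)} = R^{2} + \frac{y \left(R + y\right)}{5 + y}$ ($X{\left(R,y \right)} = R^{2} + \frac{R + y}{5 + y} y = R^{2} + \frac{y \left(R + y\right)}{5 + y}$)
$\left(X{\left(7,5 \right)} + \frac{1}{-16 - 25}\right) 50 = \left(\frac{5^{2} + 5 \cdot 7^{2} + 7 \cdot 5 + 5 \cdot 7^{2}}{5 + 5} + \frac{1}{-16 - 25}\right) 50 = \left(\frac{25 + 5 \cdot 49 + 35 + 5 \cdot 49}{10} + \frac{1}{-41}\right) 50 = \left(\frac{25 + 245 + 35 + 245}{10} - \frac{1}{41}\right) 50 = \left(\frac{1}{10} \cdot 550 - \frac{1}{41}\right) 50 = \left(55 - \frac{1}{41}\right) 50 = \frac{2254}{41} \cdot 50 = \frac{112700}{41}$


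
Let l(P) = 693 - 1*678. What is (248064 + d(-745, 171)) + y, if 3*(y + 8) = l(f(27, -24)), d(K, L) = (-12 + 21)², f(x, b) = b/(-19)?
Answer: 248142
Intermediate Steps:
f(x, b) = -b/19 (f(x, b) = b*(-1/19) = -b/19)
d(K, L) = 81 (d(K, L) = 9² = 81)
l(P) = 15 (l(P) = 693 - 678 = 15)
y = -3 (y = -8 + (⅓)*15 = -8 + 5 = -3)
(248064 + d(-745, 171)) + y = (248064 + 81) - 3 = 248145 - 3 = 248142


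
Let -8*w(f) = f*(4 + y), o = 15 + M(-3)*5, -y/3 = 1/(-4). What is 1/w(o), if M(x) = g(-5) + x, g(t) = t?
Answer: 32/475 ≈ 0.067368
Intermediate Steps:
y = 3/4 (y = -3/(-4) = -3*(-1/4) = 3/4 ≈ 0.75000)
M(x) = -5 + x
o = -25 (o = 15 + (-5 - 3)*5 = 15 - 8*5 = 15 - 40 = -25)
w(f) = -19*f/32 (w(f) = -f*(4 + 3/4)/8 = -f*19/(8*4) = -19*f/32)
1/w(o) = 1/(-19/32*(-25)) = 1/(475/32) = 32/475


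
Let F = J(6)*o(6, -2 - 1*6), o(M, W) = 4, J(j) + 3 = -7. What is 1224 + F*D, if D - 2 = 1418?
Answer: -55576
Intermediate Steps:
J(j) = -10 (J(j) = -3 - 7 = -10)
F = -40 (F = -10*4 = -40)
D = 1420 (D = 2 + 1418 = 1420)
1224 + F*D = 1224 - 40*1420 = 1224 - 56800 = -55576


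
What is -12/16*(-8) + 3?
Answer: 9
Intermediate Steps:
-12/16*(-8) + 3 = -12*1/16*(-8) + 3 = -¾*(-8) + 3 = 6 + 3 = 9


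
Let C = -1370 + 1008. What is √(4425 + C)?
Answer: √4063 ≈ 63.742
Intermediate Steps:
C = -362
√(4425 + C) = √(4425 - 362) = √4063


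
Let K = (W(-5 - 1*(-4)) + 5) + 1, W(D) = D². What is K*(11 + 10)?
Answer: 147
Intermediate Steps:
K = 7 (K = ((-5 - 1*(-4))² + 5) + 1 = ((-5 + 4)² + 5) + 1 = ((-1)² + 5) + 1 = (1 + 5) + 1 = 6 + 1 = 7)
K*(11 + 10) = 7*(11 + 10) = 7*21 = 147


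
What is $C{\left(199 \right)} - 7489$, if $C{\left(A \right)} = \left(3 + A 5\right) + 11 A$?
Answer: $-4302$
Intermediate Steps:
$C{\left(A \right)} = 3 + 16 A$ ($C{\left(A \right)} = \left(3 + 5 A\right) + 11 A = 3 + 16 A$)
$C{\left(199 \right)} - 7489 = \left(3 + 16 \cdot 199\right) - 7489 = \left(3 + 3184\right) - 7489 = 3187 - 7489 = -4302$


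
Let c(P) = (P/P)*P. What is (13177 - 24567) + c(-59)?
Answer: -11449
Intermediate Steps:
c(P) = P (c(P) = 1*P = P)
(13177 - 24567) + c(-59) = (13177 - 24567) - 59 = -11390 - 59 = -11449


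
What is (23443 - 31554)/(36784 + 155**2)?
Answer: -8111/60809 ≈ -0.13338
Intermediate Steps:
(23443 - 31554)/(36784 + 155**2) = -8111/(36784 + 24025) = -8111/60809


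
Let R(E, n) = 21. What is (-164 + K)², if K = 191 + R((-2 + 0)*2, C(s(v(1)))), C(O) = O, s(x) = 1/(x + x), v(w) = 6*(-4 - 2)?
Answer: 2304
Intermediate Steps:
v(w) = -36 (v(w) = 6*(-6) = -36)
s(x) = 1/(2*x)
K = 212 (K = 191 + 21 = 212)
(-164 + K)² = (-164 + 212)² = 48² = 2304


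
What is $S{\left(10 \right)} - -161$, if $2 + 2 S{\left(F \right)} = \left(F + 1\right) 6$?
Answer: $193$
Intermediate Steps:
$S{\left(F \right)} = 2 + 3 F$ ($S{\left(F \right)} = -1 + \frac{\left(F + 1\right) 6}{2} = -1 + \frac{\left(1 + F\right) 6}{2} = -1 + \frac{6 + 6 F}{2} = -1 + \left(3 + 3 F\right) = 2 + 3 F$)
$S{\left(10 \right)} - -161 = \left(2 + 3 \cdot 10\right) - -161 = \left(2 + 30\right) + 161 = 32 + 161 = 193$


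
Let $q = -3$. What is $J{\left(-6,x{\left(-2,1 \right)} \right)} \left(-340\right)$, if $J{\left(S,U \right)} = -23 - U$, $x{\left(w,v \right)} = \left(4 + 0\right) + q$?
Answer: $8160$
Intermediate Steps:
$x{\left(w,v \right)} = 1$ ($x{\left(w,v \right)} = \left(4 + 0\right) - 3 = 4 - 3 = 1$)
$J{\left(-6,x{\left(-2,1 \right)} \right)} \left(-340\right) = \left(-23 - 1\right) \left(-340\right) = \left(-24\right) \left(-340\right) = 8160$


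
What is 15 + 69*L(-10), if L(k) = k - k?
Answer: 15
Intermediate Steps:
L(k) = 0
15 + 69*L(-10) = 15 + 69*0 = 15 + 0 = 15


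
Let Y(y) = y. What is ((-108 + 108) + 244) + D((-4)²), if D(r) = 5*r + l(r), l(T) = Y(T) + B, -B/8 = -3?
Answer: 364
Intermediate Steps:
B = 24 (B = -8*(-3) = 24)
l(T) = 24 + T (l(T) = T + 24 = 24 + T)
D(r) = 24 + 6*r (D(r) = 5*r + (24 + r) = 24 + 6*r)
((-108 + 108) + 244) + D((-4)²) = ((-108 + 108) + 244) + (24 + 6*(-4)²) = (0 + 244) + (24 + 6*16) = 244 + (24 + 96) = 244 + 120 = 364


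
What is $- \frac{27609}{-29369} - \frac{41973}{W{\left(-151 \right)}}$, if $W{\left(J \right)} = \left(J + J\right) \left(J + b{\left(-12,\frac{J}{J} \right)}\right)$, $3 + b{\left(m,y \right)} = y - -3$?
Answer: $\frac{5994221}{443471900} \approx 0.013517$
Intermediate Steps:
$b{\left(m,y \right)} = y$ ($b{\left(m,y \right)} = -3 + \left(y - -3\right) = -3 + \left(y + 3\right) = -3 + \left(3 + y\right) = y$)
$W{\left(J \right)} = 2 J \left(1 + J\right)$ ($W{\left(J \right)} = \left(J + J\right) \left(J + \frac{J}{J}\right) = 2 J \left(J + 1\right) = 2 J \left(1 + J\right)$)
$- \frac{27609}{-29369} - \frac{41973}{W{\left(-151 \right)}} = - \frac{27609}{-29369} - \frac{41973}{2 \left(-151\right) \left(1 - 151\right)} = \left(-27609\right) \left(- \frac{1}{29369}\right) - \frac{41973}{2 \left(-151\right) \left(-150\right)} = \frac{27609}{29369} - \frac{41973}{45300} = \frac{27609}{29369} - \frac{13991}{15100} = \frac{5994221}{443471900}$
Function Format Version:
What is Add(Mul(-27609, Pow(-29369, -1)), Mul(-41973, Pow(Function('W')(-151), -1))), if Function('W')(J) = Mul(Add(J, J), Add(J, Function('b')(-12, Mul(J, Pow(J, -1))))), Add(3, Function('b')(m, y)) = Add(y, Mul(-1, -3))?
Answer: Rational(5994221, 443471900) ≈ 0.013517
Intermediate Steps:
Function('b')(m, y) = y (Function('b')(m, y) = Add(-3, Add(y, Mul(-1, -3))) = Add(-3, Add(y, 3)) = Add(-3, Add(3, y)) = y)
Function('W')(J) = Mul(2, J, Add(1, J)) (Function('W')(J) = Mul(Add(J, J), Add(J, Mul(J, Pow(J, -1)))) = Mul(Mul(2, J), Add(J, 1)) = Mul(Mul(2, J), Add(1, J)) = Mul(2, J, Add(1, J)))
Add(Mul(-27609, Pow(-29369, -1)), Mul(-41973, Pow(Function('W')(-151), -1))) = Add(Mul(-27609, Pow(-29369, -1)), Mul(-41973, Pow(Mul(2, -151, Add(1, -151)), -1))) = Add(Mul(-27609, Rational(-1, 29369)), Mul(-41973, Pow(Mul(2, -151, -150), -1))) = Add(Rational(27609, 29369), Mul(-41973, Pow(45300, -1))) = Add(Rational(27609, 29369), Mul(-41973, Rational(1, 45300))) = Add(Rational(27609, 29369), Rational(-13991, 15100)) = Rational(5994221, 443471900)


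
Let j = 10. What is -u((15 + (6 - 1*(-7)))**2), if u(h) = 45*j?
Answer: -450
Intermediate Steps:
u(h) = 450 (u(h) = 45*10 = 450)
-u((15 + (6 - 1*(-7)))**2) = -1*450 = -450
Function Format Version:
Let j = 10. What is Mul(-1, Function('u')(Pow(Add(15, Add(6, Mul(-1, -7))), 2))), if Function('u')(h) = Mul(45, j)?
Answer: -450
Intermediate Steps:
Function('u')(h) = 450 (Function('u')(h) = Mul(45, 10) = 450)
Mul(-1, Function('u')(Pow(Add(15, Add(6, Mul(-1, -7))), 2))) = Mul(-1, 450) = -450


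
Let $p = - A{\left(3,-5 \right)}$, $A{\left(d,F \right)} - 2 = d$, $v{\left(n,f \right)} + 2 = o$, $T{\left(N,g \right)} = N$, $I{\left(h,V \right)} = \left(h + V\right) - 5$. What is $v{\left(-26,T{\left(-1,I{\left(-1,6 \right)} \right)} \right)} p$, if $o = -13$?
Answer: $75$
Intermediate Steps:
$I{\left(h,V \right)} = -5 + V + h$ ($I{\left(h,V \right)} = \left(V + h\right) - 5 = -5 + V + h$)
$v{\left(n,f \right)} = -15$ ($v{\left(n,f \right)} = -2 - 13 = -15$)
$A{\left(d,F \right)} = 2 + d$
$p = -5$ ($p = - (2 + 3) = \left(-1\right) 5 = -5$)
$v{\left(-26,T{\left(-1,I{\left(-1,6 \right)} \right)} \right)} p = \left(-15\right) \left(-5\right) = 75$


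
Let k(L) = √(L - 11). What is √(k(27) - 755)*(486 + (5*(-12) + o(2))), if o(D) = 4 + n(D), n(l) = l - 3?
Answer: 429*I*√751 ≈ 11756.0*I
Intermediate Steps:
n(l) = -3 + l
k(L) = √(-11 + L)
o(D) = 1 + D (o(D) = 4 + (-3 + D) = 1 + D)
√(k(27) - 755)*(486 + (5*(-12) + o(2))) = √(√(-11 + 27) - 755)*(486 + (5*(-12) + (1 + 2))) = √(√16 - 755)*(486 + (-60 + 3)) = √(4 - 755)*(486 - 57) = √(-751)*429 = (I*√751)*429 = 429*I*√751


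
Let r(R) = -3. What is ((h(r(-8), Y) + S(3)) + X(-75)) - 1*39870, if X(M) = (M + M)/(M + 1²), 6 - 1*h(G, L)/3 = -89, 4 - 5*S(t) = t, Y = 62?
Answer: -7322813/185 ≈ -39583.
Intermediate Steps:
S(t) = ⅘ - t/5
h(G, L) = 285 (h(G, L) = 18 - 3*(-89) = 18 + 267 = 285)
X(M) = 2*M/(1 + M) (X(M) = (2*M)/(M + 1) = (2*M)/(1 + M) = 2*M/(1 + M))
((h(r(-8), Y) + S(3)) + X(-75)) - 1*39870 = ((285 + (⅘ - ⅕*3)) + 2*(-75)/(1 - 75)) - 1*39870 = ((285 + (⅘ - ⅗)) + 2*(-75)/(-74)) - 39870 = ((285 + ⅕) + 2*(-75)*(-1/74)) - 39870 = (1426/5 + 75/37) - 39870 = 53137/185 - 39870 = -7322813/185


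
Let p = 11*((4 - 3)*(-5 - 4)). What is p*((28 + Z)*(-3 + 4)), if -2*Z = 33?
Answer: -2277/2 ≈ -1138.5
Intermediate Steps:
Z = -33/2 (Z = -1/2*33 = -33/2 ≈ -16.500)
p = -99 (p = 11*(1*(-9)) = 11*(-9) = -99)
p*((28 + Z)*(-3 + 4)) = -99*(28 - 33/2)*(-3 + 4) = -2277/2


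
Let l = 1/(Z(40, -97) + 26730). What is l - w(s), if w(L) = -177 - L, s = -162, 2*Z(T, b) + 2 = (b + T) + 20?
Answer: 801317/53421 ≈ 15.000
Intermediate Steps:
Z(T, b) = 9 + T/2 + b/2 (Z(T, b) = -1 + ((b + T) + 20)/2 = -1 + ((T + b) + 20)/2 = -1 + (20 + T + b)/2 = -1 + (10 + T/2 + b/2) = 9 + T/2 + b/2)
l = 2/53421 (l = 1/((9 + (½)*40 + (½)*(-97)) + 26730) = 1/((9 + 20 - 97/2) + 26730) = 1/(-39/2 + 26730) = 1/(53421/2) = 2/53421 ≈ 3.7438e-5)
l - w(s) = 2/53421 - (-177 - 1*(-162)) = 2/53421 - (-177 + 162) = 2/53421 - 1*(-15) = 2/53421 + 15 = 801317/53421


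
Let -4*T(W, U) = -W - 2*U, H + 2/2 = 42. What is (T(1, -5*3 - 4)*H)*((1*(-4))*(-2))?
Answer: -3034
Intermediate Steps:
H = 41 (H = -1 + 42 = 41)
T(W, U) = U/2 + W/4 (T(W, U) = -(-W - 2*U)/4 = U/2 + W/4)
(T(1, -5*3 - 4)*H)*((1*(-4))*(-2)) = (((-5*3 - 4)/2 + (¼)*1)*41)*((1*(-4))*(-2)) = (((-15 - 4)/2 + ¼)*41)*(-4*(-2)) = (((½)*(-19) + ¼)*41)*8 = ((-19/2 + ¼)*41)*8 = -37/4*41*8 = -1517/4*8 = -3034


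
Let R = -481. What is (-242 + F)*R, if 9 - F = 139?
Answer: 178932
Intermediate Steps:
F = -130 (F = 9 - 1*139 = 9 - 139 = -130)
(-242 + F)*R = (-242 - 130)*(-481) = -372*(-481) = 178932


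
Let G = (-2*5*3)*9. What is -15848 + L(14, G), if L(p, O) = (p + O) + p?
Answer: -16090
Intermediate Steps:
G = -270 (G = -10*3*9 = -30*9 = -270)
L(p, O) = O + 2*p (L(p, O) = (O + p) + p = O + 2*p)
-15848 + L(14, G) = -15848 + (-270 + 2*14) = -15848 + (-270 + 28) = -15848 - 242 = -16090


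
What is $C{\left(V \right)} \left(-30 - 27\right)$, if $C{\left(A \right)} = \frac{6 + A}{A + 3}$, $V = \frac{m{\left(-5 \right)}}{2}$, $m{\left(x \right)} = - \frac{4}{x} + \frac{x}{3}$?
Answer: $- \frac{9519}{77} \approx -123.62$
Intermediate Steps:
$m{\left(x \right)} = - \frac{4}{x} + \frac{x}{3}$ ($m{\left(x \right)} = - \frac{4}{x} + x \frac{1}{3} = - \frac{4}{x} + \frac{x}{3}$)
$V = - \frac{13}{30}$ ($V = \frac{- \frac{4}{-5} + \frac{1}{3} \left(-5\right)}{2} = \left(\left(-4\right) \left(- \frac{1}{5}\right) - \frac{5}{3}\right) \frac{1}{2} = \left(\frac{4}{5} - \frac{5}{3}\right) \frac{1}{2} = \left(- \frac{13}{15}\right) \frac{1}{2} = - \frac{13}{30} \approx -0.43333$)
$C{\left(A \right)} = \frac{6 + A}{3 + A}$
$C{\left(V \right)} \left(-30 - 27\right) = \frac{6 - \frac{13}{30}}{3 - \frac{13}{30}} \left(-30 - 27\right) = \frac{1}{\frac{77}{30}} \cdot \frac{167}{30} \left(-30 - 27\right) = \frac{30}{77} \cdot \frac{167}{30} \left(-30 - 27\right) = \frac{167}{77} \left(-57\right) = - \frac{9519}{77}$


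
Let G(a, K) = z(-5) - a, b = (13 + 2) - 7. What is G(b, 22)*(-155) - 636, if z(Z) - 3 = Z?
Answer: 914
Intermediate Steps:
b = 8 (b = 15 - 7 = 8)
z(Z) = 3 + Z
G(a, K) = -2 - a (G(a, K) = (3 - 5) - a = -2 - a)
G(b, 22)*(-155) - 636 = (-2 - 1*8)*(-155) - 636 = (-2 - 8)*(-155) - 636 = -10*(-155) - 636 = 1550 - 636 = 914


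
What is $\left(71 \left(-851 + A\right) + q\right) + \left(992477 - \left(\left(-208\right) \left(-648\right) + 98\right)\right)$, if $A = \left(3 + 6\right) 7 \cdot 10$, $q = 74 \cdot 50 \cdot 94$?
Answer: $1189704$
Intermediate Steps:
$q = 347800$ ($q = 3700 \cdot 94 = 347800$)
$A = 630$ ($A = 9 \cdot 7 \cdot 10 = 63 \cdot 10 = 630$)
$\left(71 \left(-851 + A\right) + q\right) + \left(992477 - \left(\left(-208\right) \left(-648\right) + 98\right)\right) = \left(71 \left(-851 + 630\right) + 347800\right) + \left(992477 - \left(\left(-208\right) \left(-648\right) + 98\right)\right) = \left(71 \left(-221\right) + 347800\right) + \left(992477 - \left(134784 + 98\right)\right) = \left(-15691 + 347800\right) + \left(992477 - 134882\right) = 332109 + \left(992477 - 134882\right) = 332109 + 857595 = 1189704$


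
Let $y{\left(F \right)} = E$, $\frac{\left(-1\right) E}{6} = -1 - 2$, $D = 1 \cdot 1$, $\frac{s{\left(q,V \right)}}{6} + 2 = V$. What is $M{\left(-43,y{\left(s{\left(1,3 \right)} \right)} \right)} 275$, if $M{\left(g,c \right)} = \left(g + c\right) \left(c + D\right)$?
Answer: $-130625$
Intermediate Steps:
$s{\left(q,V \right)} = -12 + 6 V$
$D = 1$
$E = 18$ ($E = - 6 \left(-1 - 2\right) = \left(-6\right) \left(-3\right) = 18$)
$y{\left(F \right)} = 18$
$M{\left(g,c \right)} = \left(1 + c\right) \left(c + g\right)$ ($M{\left(g,c \right)} = \left(g + c\right) \left(c + 1\right) = \left(c + g\right) \left(1 + c\right) = \left(1 + c\right) \left(c + g\right)$)
$M{\left(-43,y{\left(s{\left(1,3 \right)} \right)} \right)} 275 = \left(18 - 43 + 18^{2} + 18 \left(-43\right)\right) 275 = \left(18 - 43 + 324 - 774\right) 275 = \left(-475\right) 275 = -130625$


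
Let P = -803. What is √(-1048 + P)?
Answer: I*√1851 ≈ 43.023*I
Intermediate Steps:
√(-1048 + P) = √(-1048 - 803) = √(-1851) = I*√1851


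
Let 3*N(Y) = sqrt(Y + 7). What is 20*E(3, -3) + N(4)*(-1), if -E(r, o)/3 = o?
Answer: 180 - sqrt(11)/3 ≈ 178.89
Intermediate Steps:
E(r, o) = -3*o
N(Y) = sqrt(7 + Y)/3 (N(Y) = sqrt(Y + 7)/3 = sqrt(7 + Y)/3)
20*E(3, -3) + N(4)*(-1) = 20*(-3*(-3)) + (sqrt(7 + 4)/3)*(-1) = 20*9 + (sqrt(11)/3)*(-1) = 180 - sqrt(11)/3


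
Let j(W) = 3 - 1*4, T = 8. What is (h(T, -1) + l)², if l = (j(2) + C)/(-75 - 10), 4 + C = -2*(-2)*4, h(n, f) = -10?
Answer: 741321/7225 ≈ 102.60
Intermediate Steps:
j(W) = -1 (j(W) = 3 - 4 = -1)
C = 12 (C = -4 - 2*(-2)*4 = -4 + 4*4 = -4 + 16 = 12)
l = -11/85 (l = (-1 + 12)/(-75 - 10) = 11/(-85) = 11*(-1/85) = -11/85 ≈ -0.12941)
(h(T, -1) + l)² = (-10 - 11/85)² = (-861/85)² = 741321/7225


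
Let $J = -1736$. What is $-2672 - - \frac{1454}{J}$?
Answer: $- \frac{2320023}{868} \approx -2672.8$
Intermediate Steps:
$-2672 - - \frac{1454}{J} = -2672 - - \frac{1454}{-1736} = -2672 - \left(-1454\right) \left(- \frac{1}{1736}\right) = -2672 - \frac{727}{868} = - \frac{2320023}{868}$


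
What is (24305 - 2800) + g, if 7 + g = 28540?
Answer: 50038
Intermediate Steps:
g = 28533 (g = -7 + 28540 = 28533)
(24305 - 2800) + g = (24305 - 2800) + 28533 = 21505 + 28533 = 50038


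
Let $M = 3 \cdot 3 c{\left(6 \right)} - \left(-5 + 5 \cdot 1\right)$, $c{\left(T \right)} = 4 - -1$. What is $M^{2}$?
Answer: $2025$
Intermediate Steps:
$c{\left(T \right)} = 5$ ($c{\left(T \right)} = 4 + 1 = 5$)
$M = 45$ ($M = 3 \cdot 3 \cdot 5 - \left(-5 + 5 \cdot 1\right) = 9 \cdot 5 - \left(-5 + 5\right) = 45 - 0 = 45 + 0 = 45$)
$M^{2} = 45^{2} = 2025$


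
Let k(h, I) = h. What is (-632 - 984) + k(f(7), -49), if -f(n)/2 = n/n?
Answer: -1618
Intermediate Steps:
f(n) = -2 (f(n) = -2*n/n = -2*1 = -2)
(-632 - 984) + k(f(7), -49) = (-632 - 984) - 2 = -1616 - 2 = -1618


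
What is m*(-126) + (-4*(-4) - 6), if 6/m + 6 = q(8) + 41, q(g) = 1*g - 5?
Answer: -188/19 ≈ -9.8947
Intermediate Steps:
q(g) = -5 + g (q(g) = g - 5 = -5 + g)
m = 3/19 (m = 6/(-6 + ((-5 + 8) + 41)) = 6/(-6 + (3 + 41)) = 6/(-6 + 44) = 6/38 = 6*(1/38) = 3/19 ≈ 0.15789)
m*(-126) + (-4*(-4) - 6) = (3/19)*(-126) + (-4*(-4) - 6) = -378/19 + (16 - 6) = -378/19 + 10 = -188/19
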